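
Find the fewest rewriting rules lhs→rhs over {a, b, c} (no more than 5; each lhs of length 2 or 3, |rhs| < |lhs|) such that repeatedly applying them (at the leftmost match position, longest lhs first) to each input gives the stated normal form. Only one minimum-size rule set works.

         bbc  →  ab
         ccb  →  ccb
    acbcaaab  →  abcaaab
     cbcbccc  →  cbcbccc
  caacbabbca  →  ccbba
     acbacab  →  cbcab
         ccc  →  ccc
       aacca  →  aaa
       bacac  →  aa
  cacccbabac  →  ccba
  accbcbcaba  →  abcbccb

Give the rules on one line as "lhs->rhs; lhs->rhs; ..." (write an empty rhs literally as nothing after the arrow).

aba->cb; ac->a; bac->a; bbc->ab

  | bbc => ab
  | ccb
  | acbcaaab => abcaaab
  | cbcbccc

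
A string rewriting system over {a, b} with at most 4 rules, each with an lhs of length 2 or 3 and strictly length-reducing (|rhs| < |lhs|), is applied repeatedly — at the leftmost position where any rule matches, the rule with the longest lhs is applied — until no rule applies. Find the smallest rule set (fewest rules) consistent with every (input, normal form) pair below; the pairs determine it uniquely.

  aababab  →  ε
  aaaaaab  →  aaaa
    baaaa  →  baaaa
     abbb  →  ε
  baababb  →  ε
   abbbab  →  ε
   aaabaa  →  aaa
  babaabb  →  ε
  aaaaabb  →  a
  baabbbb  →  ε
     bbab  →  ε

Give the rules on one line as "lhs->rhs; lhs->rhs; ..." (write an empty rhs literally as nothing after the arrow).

aab->; ab->; bb->

  | aababab => abab => ab => ε
  | aaaaaab => aaaa
  | baaaa
  | abbb => bb => ε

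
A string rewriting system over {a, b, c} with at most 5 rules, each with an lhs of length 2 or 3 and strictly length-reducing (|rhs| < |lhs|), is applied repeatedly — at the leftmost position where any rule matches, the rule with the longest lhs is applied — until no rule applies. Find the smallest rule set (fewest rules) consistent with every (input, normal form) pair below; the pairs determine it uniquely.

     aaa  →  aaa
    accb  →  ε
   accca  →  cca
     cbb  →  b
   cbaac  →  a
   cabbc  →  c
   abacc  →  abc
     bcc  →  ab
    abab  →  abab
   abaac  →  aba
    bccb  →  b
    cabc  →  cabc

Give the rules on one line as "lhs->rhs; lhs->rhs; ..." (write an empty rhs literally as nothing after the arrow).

  | aaa
  | accb => cb => ε
  | accca => cca
  | cbb => b

abb->b; ac->; bcc->ab; cb->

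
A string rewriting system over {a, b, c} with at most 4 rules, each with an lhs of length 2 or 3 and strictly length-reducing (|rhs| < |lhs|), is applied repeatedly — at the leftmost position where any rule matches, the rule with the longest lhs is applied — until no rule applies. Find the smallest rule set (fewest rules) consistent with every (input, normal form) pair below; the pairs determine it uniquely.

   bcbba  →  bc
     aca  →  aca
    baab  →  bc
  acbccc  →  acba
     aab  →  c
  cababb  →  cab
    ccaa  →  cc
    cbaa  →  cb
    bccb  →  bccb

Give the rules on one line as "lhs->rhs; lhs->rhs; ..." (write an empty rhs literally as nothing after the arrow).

  | bcbba => bcaa => bc
  | aca
  | baab => bc
  | acbccc => acba

aa->; aab->c; bb->a; ccc->a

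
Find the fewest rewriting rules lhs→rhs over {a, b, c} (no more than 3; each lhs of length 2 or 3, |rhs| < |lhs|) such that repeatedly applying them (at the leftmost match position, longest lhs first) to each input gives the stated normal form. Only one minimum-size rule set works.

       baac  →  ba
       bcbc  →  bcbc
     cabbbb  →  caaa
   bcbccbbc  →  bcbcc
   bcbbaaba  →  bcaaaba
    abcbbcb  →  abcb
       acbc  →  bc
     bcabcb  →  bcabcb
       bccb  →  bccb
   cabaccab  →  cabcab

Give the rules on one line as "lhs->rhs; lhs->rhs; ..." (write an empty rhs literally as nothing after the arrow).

  | baac => ba
  | bcbc
  | cabbbb => caabb => caaa
  | bcbccbbc => bcbccac => bcbcc

ac->; bb->a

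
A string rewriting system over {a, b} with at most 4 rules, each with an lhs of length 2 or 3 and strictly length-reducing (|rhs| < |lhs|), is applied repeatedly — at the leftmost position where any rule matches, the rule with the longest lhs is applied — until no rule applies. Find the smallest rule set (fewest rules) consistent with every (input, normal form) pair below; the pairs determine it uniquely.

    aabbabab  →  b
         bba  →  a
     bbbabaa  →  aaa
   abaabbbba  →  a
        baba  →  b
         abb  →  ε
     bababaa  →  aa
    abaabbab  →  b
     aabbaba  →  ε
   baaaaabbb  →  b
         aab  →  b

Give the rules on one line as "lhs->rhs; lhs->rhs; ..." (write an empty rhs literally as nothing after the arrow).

ab->b; aba->; bb->; bbb->aa

  | aabbabab => abbabab => bbabab => abab => b
  | bba => a
  | bbbabaa => aaabaa => aaa
  | abaabbbba => abbbba => bbbba => aaba => a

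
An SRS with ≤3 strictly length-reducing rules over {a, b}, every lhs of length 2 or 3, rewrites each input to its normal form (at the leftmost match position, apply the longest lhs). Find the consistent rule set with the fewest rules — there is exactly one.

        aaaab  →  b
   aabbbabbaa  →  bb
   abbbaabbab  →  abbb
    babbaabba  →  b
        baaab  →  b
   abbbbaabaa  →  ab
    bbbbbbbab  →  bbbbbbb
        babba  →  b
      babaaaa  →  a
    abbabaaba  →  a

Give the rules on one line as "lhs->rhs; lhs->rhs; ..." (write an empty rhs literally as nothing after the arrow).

  | aaaab => aab => b
  | aabbbabbaa => bbbabbaa => bbbbaa => bbba => bb
  | abbbaabbab => abbabbab => abbbab => abbb
  | babbaabba => bbaabba => babba => bba => b

aa->; ba->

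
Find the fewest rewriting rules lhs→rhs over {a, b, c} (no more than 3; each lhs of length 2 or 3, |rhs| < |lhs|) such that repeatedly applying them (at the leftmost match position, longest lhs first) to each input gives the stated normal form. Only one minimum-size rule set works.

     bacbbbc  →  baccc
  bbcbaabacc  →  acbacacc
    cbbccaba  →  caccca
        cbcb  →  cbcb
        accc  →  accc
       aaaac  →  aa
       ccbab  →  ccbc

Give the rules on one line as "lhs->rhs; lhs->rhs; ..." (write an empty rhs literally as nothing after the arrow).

  | bacbbbc => bacabc => baccc
  | bbcbaabacc => acbaabacc => acbacacc
  | cbbccaba => caccaba => caccca
  | cbcb

aac->; ab->c; bb->a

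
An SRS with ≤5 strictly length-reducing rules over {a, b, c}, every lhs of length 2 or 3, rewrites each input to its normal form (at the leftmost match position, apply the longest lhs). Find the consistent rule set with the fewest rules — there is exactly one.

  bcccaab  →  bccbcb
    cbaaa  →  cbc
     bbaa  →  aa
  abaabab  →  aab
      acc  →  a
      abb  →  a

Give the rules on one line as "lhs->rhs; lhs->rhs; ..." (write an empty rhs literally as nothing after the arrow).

ac->a; ba->c; bb->; caa->bc

  | bcccaab => bccbcb
  | cbaaa => ccaa => cbc
  | bbaa => aa
  | abaabab => acabab => aabab => aacb => aab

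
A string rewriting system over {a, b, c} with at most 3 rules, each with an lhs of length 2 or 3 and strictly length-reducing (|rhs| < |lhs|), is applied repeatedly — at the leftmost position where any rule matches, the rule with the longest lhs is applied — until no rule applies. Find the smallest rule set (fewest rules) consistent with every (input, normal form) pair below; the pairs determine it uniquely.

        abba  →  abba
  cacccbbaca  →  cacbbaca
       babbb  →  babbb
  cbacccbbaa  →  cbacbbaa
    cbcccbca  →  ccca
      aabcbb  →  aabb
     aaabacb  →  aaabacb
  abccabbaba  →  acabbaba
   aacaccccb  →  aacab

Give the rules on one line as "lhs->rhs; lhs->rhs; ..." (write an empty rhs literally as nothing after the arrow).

  | abba
  | cacccbbaca => cacbbaca
  | babbb
  | cbacccbbaa => cbacbbaa

acc->a; bc->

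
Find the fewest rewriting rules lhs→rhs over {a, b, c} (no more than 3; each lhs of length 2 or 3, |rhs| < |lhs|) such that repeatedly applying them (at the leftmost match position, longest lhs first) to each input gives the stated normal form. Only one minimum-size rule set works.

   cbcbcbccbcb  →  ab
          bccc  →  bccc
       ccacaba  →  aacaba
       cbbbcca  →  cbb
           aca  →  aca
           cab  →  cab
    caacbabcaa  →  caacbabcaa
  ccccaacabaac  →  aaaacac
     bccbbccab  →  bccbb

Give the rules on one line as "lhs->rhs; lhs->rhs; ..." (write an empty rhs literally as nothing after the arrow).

  | cbcbcbccbcb => abcbccbcb => abacbcb => abaab => ab
  | bccc
  | ccacaba => aacaba
  | cbbbcca => cbbbaa => cbb

baa->; cbc->a; cca->aa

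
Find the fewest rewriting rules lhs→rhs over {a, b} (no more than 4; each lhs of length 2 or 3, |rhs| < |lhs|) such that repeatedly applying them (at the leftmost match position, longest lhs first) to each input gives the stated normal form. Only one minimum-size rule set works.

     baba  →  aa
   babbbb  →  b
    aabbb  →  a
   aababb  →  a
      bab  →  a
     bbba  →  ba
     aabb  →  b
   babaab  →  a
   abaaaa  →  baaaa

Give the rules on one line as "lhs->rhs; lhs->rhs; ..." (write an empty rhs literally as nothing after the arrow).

aab->; ab->b; bb->a

  | baba => bba => aa
  | babbbb => bbbbb => abbb => bbb => ab => b
  | aabbb => bb => a
  | aababb => abb => bb => a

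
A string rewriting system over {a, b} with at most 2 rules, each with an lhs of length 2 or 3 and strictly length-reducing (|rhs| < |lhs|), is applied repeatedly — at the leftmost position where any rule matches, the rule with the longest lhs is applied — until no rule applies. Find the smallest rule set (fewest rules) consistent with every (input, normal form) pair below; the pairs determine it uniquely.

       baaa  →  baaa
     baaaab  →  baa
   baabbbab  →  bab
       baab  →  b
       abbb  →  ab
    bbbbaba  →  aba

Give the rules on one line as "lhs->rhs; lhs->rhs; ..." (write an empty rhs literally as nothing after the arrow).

aab->; bb->

  | baaa
  | baaaab => baa
  | baabbbab => bbbab => bab
  | baab => b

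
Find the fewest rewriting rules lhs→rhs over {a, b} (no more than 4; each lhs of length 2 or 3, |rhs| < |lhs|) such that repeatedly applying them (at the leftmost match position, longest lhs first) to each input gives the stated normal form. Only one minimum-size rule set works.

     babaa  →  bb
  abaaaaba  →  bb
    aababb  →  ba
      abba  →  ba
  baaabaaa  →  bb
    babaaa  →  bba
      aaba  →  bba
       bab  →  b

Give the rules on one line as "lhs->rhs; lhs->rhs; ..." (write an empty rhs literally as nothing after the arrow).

aa->b; ab->; bbb->ba

  | babaa => baa => bb
  | abaaaaba => aaaaba => baaba => bbba => baa => bb
  | aababb => bbabb => bbb => ba
  | abba => ba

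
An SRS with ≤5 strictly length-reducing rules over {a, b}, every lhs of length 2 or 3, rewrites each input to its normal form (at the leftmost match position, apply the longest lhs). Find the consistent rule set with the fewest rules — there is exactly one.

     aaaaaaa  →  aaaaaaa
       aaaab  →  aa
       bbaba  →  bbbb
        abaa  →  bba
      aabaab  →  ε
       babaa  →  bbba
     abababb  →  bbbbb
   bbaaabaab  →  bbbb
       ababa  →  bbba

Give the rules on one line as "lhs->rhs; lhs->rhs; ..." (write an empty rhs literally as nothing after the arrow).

aab->; ab->b; aba->bb; baa->

  | aaaaaaa
  | aaaab => aa
  | bbaba => bbbb
  | abaa => bba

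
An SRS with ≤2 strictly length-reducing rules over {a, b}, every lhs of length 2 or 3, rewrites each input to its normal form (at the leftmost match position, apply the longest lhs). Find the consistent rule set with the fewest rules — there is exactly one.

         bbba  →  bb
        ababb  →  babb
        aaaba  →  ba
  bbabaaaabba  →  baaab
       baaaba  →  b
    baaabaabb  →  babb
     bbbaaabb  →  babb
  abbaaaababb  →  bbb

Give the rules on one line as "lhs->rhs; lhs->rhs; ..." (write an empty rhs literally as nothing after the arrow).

  | bbba => bb
  | ababb => babb
  | aaaba => aaba => aba => ba
  | bbabaaaabba => bbaaaabba => baaabba => baaab

aba->ba; bba->b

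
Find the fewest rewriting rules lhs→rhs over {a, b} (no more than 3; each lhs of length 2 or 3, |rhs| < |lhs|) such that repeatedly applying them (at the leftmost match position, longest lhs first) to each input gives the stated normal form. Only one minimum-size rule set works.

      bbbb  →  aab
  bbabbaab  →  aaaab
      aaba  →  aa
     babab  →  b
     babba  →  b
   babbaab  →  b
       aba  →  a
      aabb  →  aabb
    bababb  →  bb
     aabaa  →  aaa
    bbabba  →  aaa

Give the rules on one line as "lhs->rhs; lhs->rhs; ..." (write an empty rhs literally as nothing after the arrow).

ba->; bbb->aa

  | bbbb => aab
  | bbabbaab => bbbaab => aaaab
  | aaba => aa
  | babab => bab => b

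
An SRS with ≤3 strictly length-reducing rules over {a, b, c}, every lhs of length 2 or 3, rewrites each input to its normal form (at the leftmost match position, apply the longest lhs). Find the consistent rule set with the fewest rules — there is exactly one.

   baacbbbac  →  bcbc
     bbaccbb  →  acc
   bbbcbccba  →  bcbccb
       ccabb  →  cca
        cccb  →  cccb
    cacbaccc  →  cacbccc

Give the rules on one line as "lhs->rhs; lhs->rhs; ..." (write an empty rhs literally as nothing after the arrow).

  | baacbbbac => bacbbbac => bcbbbac => bcbac => bcbc
  | bbaccbb => accbb => acc
  | bbbcbccba => bcbccba => bcbccb
  | ccabb => cca

ba->b; bb->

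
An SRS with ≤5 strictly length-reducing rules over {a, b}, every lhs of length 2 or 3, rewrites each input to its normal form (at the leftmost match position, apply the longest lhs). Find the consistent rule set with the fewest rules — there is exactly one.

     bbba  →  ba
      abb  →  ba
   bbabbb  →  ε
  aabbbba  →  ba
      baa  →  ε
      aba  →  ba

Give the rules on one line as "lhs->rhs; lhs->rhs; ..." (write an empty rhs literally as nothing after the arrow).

  | bbba => ba
  | abb => ba
  | bbabbb => abbb => bab => bb => ε
  | aabbbba => bbbbba => bbba => ba

aa->b; ab->b; abb->ba; bb->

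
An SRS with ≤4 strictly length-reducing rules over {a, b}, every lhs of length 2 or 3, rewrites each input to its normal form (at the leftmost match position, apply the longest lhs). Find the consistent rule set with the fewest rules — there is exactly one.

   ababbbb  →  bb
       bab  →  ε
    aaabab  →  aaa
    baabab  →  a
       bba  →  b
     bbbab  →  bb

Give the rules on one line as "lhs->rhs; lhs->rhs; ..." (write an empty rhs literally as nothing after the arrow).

abb->b; ba->; bab->

  | ababbbb => abbb => bb
  | bab => ε
  | aaabab => aaa
  | baabab => abab => a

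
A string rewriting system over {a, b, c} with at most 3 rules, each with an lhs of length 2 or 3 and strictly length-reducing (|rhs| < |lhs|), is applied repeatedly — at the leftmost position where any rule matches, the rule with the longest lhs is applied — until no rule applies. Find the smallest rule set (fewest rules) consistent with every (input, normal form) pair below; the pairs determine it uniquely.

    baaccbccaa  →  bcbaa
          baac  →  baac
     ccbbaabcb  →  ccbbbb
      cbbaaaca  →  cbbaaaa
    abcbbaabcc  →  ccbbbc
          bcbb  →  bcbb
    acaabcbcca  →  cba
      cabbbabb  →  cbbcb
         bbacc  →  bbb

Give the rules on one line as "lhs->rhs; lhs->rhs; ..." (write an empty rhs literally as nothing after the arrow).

ab->c; acc->b; ca->a

  | baaccbccaa => babbccaa => bcbccaa => bcbcaa => bcbaa
  | baac
  | ccbbaabcb => ccbbaccb => ccbbbb
  | cbbaaaca => cbbaaaa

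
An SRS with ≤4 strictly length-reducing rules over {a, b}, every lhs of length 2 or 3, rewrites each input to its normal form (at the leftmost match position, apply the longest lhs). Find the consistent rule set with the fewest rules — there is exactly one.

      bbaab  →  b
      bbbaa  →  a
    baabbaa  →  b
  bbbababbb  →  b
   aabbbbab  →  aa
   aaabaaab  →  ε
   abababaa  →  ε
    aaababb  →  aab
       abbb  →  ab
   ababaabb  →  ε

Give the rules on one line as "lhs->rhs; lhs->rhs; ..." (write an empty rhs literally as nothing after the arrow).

  | bbaab => bab => b
  | bbbaa => baa => a
  | baabbaa => abbaa => aba => b
  | bbbababbb => bababbb => babbb => bbb => b

aba->b; ba->; bb->; bba->b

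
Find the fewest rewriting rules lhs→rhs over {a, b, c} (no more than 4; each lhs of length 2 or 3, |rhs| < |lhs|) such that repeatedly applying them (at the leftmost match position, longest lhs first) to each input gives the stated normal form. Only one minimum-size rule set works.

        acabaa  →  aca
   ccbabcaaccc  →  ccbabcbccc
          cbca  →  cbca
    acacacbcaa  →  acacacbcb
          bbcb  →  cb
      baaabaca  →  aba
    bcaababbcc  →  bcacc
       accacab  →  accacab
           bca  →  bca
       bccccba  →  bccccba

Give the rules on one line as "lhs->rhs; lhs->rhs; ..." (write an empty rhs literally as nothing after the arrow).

aa->b; bac->b; bb->

  | acabaa => acabb => aca
  | ccbabcaaccc => ccbabcbccc
  | cbca
  | acacacbcaa => acacacbcb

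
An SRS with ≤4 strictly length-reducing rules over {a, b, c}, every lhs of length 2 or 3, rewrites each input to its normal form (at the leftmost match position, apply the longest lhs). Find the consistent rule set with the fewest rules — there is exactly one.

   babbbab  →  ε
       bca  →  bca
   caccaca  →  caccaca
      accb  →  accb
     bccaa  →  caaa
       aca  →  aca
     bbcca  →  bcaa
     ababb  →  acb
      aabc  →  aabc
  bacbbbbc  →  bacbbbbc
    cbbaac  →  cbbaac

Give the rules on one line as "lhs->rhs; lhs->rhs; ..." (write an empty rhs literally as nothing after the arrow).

  | babbbab => cbbab => cbc => ε
  | bca
  | caccaca
  | accb

bab->c; bcc->ca; cbc->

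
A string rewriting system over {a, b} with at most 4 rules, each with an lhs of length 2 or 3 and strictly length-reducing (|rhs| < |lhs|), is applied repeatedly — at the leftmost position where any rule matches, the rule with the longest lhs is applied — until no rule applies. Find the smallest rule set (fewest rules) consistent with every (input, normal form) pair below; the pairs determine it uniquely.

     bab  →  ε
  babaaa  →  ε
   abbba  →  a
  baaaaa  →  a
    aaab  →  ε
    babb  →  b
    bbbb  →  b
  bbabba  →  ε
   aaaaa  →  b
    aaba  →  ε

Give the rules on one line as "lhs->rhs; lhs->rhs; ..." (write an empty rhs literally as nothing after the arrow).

  | bab => ε
  | babaaa => aaa => ba => ε
  | abbba => abba => aba => a
  | baaaaa => aaaa => baa => a

aa->b; ba->; bab->; bb->b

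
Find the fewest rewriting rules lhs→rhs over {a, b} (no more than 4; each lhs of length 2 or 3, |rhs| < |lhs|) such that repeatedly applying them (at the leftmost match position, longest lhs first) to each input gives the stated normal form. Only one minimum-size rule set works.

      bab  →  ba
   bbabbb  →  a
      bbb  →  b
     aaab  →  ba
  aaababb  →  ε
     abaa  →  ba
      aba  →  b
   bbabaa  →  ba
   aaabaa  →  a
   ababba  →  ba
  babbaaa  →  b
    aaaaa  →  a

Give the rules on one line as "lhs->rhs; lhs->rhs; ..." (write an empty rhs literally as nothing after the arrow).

aa->b; ab->a; bb->

  | bab => ba
  | bbabbb => abbb => abb => ab => a
  | bbb => b
  | aaab => bab => ba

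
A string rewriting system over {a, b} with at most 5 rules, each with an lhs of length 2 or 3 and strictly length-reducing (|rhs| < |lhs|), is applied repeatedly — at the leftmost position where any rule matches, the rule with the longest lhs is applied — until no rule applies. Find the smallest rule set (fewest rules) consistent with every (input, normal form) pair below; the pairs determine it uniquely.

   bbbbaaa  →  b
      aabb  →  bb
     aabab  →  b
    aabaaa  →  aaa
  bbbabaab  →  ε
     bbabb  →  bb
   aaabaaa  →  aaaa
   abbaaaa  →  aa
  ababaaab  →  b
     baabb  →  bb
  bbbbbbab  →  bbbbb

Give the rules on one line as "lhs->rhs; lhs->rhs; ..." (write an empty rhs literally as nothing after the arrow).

ab->b; aba->; ba->; bab->

  | bbbbaaa => bbbaa => bba => b
  | aabb => abb => bb
  | aabab => ab => b
  | aabaaa => aaa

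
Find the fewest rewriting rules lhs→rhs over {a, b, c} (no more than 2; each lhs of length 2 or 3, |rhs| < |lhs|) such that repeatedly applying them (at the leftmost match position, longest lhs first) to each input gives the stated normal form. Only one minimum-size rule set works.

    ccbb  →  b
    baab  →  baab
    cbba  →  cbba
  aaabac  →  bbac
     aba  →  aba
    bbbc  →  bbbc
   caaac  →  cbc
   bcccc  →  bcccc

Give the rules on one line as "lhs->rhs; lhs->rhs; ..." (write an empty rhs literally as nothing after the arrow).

aaa->b; ccb->

  | ccbb => b
  | baab
  | cbba
  | aaabac => bbac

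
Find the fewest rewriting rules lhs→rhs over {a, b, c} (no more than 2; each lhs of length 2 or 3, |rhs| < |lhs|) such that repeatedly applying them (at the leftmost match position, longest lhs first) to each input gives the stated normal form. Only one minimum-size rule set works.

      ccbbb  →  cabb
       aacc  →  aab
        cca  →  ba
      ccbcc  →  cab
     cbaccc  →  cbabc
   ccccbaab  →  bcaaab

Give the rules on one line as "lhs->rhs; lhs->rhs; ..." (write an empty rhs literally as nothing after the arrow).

  | ccbbb => cabb
  | aacc => aab
  | cca => ba
  | ccbcc => cacc => cab

cc->b; ccb->ca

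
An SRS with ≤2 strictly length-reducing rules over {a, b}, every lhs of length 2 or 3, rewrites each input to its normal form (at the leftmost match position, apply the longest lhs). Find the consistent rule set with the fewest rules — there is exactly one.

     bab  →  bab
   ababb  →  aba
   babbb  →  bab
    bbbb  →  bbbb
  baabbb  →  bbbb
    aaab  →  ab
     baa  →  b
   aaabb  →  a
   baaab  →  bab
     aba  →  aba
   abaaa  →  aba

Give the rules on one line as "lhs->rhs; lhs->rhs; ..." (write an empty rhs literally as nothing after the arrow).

  | bab
  | ababb => aba
  | babbb => bab
  | bbbb

aa->; abb->a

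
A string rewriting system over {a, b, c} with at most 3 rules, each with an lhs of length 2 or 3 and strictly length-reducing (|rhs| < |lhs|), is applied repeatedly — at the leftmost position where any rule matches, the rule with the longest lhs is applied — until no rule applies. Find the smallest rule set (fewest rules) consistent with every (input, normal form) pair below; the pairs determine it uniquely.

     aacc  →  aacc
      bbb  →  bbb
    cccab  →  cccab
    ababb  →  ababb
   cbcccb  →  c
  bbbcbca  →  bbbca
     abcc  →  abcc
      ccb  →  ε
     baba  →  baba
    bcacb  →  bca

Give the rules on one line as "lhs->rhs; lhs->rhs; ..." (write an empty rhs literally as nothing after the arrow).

cb->; ccb->

  | aacc
  | bbb
  | cccab
  | ababb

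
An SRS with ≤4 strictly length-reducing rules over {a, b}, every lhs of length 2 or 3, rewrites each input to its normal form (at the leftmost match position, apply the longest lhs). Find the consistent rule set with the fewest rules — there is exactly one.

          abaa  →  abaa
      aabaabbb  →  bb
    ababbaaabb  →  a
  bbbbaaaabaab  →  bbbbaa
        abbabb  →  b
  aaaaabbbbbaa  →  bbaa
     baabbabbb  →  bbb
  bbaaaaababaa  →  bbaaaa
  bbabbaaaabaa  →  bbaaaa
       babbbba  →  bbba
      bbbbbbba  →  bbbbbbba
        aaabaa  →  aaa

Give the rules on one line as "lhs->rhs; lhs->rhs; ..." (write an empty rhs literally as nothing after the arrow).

aab->; abb->b; bab->

  | abaa
  | aabaabbb => aabbb => bb
  | ababbaaabb => abaaabb => abab => a
  | bbbbaaaabaab => bbbbaaaab => bbbbaa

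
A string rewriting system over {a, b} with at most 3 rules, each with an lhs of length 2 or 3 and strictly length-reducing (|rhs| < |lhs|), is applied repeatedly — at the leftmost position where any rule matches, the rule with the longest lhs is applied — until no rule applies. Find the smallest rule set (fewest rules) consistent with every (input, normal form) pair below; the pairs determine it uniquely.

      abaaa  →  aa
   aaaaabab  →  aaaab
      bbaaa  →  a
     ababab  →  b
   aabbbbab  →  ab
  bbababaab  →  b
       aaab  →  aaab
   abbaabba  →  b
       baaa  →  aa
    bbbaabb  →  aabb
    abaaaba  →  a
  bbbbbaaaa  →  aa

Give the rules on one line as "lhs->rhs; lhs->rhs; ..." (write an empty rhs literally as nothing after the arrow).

aba->; ba->; bbb->

  | abaaa => aa
  | aaaaabab => aaaab
  | bbaaa => baa => a
  | ababab => bab => b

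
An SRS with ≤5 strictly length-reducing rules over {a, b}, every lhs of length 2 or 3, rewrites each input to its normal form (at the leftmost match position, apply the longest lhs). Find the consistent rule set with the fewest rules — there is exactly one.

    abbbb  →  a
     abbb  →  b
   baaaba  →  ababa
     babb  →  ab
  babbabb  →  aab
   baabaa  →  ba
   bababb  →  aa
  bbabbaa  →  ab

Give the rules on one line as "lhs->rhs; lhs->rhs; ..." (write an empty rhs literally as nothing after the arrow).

aaa->b; baa->ab; bb->a; bbb->aa

  | abbbb => aaab => bb => a
  | abbb => aaa => b
  | baaaba => ababa
  | babb => baa => ab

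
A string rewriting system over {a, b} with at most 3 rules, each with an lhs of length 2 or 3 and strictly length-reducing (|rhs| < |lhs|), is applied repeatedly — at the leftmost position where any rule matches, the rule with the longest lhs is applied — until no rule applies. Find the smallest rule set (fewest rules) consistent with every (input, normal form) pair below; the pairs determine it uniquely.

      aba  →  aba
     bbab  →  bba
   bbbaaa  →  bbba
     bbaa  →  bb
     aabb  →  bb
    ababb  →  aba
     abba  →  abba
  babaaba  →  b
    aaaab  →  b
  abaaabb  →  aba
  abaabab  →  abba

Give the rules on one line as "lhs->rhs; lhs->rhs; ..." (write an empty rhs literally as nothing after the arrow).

aa->; bab->ba

  | aba
  | bbab => bba
  | bbbaaa => bbba
  | bbaa => bb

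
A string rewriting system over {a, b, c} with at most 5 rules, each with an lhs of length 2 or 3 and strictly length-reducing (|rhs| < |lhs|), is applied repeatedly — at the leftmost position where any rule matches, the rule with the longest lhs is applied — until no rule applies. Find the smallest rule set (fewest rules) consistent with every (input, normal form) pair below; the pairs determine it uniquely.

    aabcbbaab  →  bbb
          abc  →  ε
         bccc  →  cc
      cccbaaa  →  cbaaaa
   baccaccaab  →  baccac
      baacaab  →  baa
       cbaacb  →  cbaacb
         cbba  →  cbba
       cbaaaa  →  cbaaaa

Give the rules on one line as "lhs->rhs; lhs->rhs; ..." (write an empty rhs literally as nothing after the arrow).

ab->b; bc->; cab->; ccb->ba

  | aabcbbaab => abcbbaab => bcbbaab => bbaab => bbab => bbb
  | abc => bc => ε
  | bccc => cc
  | cccbaaa => cbaaaa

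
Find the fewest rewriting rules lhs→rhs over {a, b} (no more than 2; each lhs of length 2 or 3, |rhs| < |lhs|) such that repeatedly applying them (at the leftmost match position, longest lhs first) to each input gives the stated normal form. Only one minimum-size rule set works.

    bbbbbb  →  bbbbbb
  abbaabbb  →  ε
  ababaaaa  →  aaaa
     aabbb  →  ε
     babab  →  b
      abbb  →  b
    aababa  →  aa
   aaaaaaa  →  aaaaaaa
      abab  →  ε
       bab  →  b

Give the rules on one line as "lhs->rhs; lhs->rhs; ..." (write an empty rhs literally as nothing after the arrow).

ab->; abb->

  | bbbbbb
  | abbaabbb => aabbb => ab => ε
  | ababaaaa => abaaaa => aaaa
  | aabbb => ab => ε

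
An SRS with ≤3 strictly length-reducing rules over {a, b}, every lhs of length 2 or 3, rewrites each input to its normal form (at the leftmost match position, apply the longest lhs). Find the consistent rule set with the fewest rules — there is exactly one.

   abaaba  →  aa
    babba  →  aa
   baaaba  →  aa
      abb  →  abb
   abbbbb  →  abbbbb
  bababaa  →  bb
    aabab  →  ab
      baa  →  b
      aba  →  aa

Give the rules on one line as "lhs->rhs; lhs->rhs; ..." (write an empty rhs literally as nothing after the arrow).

aab->bb; ba->a; baa->b

  | abaaba => abba => aba => aa
  | babba => abba => aba => aa
  | baaaba => baba => aba => aa
  | abb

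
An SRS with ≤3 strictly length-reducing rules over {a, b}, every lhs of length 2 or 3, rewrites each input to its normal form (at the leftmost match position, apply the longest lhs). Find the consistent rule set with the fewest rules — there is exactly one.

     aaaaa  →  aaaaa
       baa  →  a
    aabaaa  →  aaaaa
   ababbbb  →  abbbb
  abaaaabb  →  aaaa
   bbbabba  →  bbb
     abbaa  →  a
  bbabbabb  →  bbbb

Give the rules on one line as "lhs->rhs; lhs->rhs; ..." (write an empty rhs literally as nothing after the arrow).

aab->aa; ba->

  | aaaaa
  | baa => a
  | aabaaa => aaaaa
  | ababbbb => abbbb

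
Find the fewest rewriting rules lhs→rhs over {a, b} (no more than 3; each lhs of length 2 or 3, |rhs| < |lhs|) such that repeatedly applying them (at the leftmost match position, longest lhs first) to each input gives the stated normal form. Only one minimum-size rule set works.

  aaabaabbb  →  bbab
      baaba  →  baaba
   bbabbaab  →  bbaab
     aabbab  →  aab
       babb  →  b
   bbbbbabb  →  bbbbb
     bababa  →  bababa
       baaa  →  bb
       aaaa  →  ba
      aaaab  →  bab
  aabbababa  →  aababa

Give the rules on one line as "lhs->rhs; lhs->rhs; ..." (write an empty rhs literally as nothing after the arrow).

  | aaabaabbb => bbaabbb => bbab
  | baaba
  | bbabbaab => bbaab
  | aabbab => aab

aaa->b; abb->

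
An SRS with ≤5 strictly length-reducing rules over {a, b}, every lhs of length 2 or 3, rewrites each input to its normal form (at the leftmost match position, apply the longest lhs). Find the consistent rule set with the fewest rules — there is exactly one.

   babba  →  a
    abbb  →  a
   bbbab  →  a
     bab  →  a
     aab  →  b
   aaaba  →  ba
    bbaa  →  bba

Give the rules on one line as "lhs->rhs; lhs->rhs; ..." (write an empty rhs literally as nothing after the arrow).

  | babba => abba => aba => aa => a
  | abbb => abb => ab => a
  | bbbab => bbab => bab => ab => a
  | bab => ab => a

aa->a; aab->b; ab->a; bab->ab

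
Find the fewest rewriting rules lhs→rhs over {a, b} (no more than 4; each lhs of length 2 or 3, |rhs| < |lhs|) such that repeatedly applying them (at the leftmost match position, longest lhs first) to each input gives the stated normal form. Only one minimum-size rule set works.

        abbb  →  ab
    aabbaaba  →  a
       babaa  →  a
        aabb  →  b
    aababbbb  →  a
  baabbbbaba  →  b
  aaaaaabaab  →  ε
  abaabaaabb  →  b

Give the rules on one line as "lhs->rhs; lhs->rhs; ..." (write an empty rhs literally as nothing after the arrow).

aa->b; ba->a; bb->

  | abbb => ab
  | aabbaaba => bbbaaba => baaba => aaba => bba => a
  | babaa => abaa => aaa => ba => a
  | aabb => bbb => b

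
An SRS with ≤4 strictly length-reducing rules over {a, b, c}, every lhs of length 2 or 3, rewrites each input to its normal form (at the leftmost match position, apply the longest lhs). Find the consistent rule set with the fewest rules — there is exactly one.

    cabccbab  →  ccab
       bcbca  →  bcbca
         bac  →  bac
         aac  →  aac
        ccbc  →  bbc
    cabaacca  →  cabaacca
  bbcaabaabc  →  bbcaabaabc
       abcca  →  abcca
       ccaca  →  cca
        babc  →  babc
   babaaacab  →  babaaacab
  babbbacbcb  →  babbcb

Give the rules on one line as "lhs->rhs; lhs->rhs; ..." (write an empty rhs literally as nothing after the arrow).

  | cabccbab => cabbbab => caccab => ccab
  | bcbca
  | bac
  | aac

bbb->cc; cac->c; ccb->bb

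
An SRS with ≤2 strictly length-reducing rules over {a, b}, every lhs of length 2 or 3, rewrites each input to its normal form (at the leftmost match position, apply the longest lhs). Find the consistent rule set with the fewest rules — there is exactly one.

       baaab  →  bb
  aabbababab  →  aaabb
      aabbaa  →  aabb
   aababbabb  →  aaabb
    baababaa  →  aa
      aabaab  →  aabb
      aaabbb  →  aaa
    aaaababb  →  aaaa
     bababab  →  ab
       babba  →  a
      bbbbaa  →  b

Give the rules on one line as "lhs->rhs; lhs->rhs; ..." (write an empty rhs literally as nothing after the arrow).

  | baaab => baab => bab => bb
  | aabbababab => aabbbabab => aaabab => aaabb
  | aabbaa => aabba => aabb
  | aababbabb => aabbbabb => aaabb

ba->b; bbb->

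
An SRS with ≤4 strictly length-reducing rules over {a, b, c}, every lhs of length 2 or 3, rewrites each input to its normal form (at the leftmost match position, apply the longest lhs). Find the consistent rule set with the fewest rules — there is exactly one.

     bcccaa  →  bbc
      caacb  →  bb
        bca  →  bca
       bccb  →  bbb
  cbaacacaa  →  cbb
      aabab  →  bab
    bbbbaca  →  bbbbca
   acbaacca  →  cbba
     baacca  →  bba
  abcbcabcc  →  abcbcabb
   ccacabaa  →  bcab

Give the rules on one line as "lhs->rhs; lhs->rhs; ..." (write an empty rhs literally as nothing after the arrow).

  | bcccaa => bbcaa => bbc
  | caacb => ccb => bb
  | bca
  | bccb => bbb

aa->; ac->c; cc->b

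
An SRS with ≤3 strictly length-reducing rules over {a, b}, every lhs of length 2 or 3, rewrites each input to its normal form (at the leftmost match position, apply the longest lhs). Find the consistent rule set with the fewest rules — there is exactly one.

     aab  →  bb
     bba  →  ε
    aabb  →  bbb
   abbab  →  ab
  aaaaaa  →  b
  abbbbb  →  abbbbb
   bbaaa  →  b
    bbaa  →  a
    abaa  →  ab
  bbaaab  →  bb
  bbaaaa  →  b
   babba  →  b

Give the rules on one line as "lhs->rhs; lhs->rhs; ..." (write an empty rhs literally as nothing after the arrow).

aa->b; ba->b; bba->

  | aab => bb
  | bba => ε
  | aabb => bbb
  | abbab => ab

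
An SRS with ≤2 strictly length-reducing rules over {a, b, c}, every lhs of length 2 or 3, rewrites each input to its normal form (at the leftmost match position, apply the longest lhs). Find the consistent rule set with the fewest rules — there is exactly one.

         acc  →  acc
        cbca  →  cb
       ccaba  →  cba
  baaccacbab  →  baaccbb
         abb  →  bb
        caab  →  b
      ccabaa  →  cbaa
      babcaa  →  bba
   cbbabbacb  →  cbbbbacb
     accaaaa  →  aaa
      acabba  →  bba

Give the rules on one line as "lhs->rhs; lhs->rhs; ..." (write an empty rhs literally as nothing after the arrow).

  | acc
  | cbca => cb
  | ccaba => cba
  | baaccacbab => baaccbab => baaccbb

ab->b; ca->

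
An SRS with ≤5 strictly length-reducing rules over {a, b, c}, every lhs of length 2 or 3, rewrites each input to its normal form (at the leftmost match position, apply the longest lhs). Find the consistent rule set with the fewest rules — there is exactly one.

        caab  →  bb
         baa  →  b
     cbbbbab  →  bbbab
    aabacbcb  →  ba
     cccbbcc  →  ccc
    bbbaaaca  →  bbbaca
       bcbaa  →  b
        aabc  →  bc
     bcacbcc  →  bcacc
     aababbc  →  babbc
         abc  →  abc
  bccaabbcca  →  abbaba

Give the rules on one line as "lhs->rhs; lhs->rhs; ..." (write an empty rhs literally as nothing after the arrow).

aa->; bcc->ab; caa->b; cb->

  | caab => bb
  | baa => b
  | cbbbbab => bbbab
  | aabacbcb => bacbcb => bacb => ba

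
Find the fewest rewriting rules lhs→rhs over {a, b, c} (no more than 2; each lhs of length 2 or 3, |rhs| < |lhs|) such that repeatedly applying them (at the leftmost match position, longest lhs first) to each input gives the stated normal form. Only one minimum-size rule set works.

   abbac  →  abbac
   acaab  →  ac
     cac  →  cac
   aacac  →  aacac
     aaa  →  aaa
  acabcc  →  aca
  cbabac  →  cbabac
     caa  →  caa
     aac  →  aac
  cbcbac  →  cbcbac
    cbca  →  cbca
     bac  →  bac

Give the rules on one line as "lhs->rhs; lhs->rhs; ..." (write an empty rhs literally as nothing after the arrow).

  | abbac
  | acaab => ac
  | cac
  | aacac

aab->; bcc->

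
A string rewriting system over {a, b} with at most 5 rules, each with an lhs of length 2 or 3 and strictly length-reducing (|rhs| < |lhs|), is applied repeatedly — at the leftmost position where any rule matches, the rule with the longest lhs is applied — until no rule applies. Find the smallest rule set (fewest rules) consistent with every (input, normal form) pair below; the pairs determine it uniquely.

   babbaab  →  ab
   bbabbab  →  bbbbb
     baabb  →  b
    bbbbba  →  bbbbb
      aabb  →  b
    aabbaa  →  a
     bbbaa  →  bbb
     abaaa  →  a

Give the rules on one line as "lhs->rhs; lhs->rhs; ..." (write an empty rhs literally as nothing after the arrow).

aa->a; abb->b; ba->a; bba->bb

  | babbaab => abbaab => baab => aab => ab
  | bbabbab => bbbbab => bbbbb
  | baabb => aabb => abb => b
  | bbbbba => bbbbb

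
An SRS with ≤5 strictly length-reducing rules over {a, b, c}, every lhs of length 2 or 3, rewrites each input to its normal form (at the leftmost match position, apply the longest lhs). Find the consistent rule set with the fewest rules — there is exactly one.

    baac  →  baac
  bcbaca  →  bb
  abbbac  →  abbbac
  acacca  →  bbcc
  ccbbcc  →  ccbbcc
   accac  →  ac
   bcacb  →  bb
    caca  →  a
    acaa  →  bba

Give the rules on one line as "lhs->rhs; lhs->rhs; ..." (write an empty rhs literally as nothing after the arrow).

aca->bb; bcb->; ca->c; cac->

  | baac
  | bcbaca => aca => bb
  | abbbac
  | acacca => bbcca => bbcc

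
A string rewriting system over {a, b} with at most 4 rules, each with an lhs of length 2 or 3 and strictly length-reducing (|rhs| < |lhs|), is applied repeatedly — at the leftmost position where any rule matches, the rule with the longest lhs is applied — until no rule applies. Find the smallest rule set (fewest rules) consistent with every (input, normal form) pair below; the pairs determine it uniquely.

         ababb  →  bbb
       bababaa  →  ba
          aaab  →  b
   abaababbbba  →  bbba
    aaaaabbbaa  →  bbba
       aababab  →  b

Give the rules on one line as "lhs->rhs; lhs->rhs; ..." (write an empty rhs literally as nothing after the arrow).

  | ababb => aabb => bbb
  | bababaa => baabaa => abaa => aaa => ba
  | aaab => bab => b
  | abaababbbba => aaababbbba => bababbbba => baabbbba => abbbba => bbba

aa->b; ab->; aba->aa; baa->a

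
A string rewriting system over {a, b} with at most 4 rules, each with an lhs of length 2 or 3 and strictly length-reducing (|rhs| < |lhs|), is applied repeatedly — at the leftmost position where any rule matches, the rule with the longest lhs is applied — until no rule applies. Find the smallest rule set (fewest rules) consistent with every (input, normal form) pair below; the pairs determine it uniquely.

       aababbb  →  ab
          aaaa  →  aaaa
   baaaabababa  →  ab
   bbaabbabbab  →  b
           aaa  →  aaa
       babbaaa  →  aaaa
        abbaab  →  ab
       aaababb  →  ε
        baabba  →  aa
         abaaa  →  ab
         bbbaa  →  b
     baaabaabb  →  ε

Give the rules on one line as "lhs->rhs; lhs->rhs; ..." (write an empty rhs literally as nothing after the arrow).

aab->b; ba->b; bab->ab; bb->

  | aababbb => babbb => abbb => ab
  | aaaa
  | baaaabababa => baaabababa => baabababa => babababa => abababa => aababa => baba => aba => ab
  | bbaabbabbab => aabbabbab => bbabbab => abbab => aab => b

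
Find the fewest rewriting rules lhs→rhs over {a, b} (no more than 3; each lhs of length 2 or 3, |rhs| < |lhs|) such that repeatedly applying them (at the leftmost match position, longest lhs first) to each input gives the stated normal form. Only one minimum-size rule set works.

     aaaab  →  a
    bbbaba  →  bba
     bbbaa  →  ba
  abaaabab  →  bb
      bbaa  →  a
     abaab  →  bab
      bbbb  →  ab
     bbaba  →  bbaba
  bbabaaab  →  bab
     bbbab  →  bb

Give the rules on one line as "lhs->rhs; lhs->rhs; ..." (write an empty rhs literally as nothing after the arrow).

aa->b; abb->ba; bbb->a

  | aaaab => baab => bbb => a
  | bbbaba => aaba => bba
  | bbbaa => aaa => ba
  | abaaabab => abbabab => baabab => bbbab => aab => bb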